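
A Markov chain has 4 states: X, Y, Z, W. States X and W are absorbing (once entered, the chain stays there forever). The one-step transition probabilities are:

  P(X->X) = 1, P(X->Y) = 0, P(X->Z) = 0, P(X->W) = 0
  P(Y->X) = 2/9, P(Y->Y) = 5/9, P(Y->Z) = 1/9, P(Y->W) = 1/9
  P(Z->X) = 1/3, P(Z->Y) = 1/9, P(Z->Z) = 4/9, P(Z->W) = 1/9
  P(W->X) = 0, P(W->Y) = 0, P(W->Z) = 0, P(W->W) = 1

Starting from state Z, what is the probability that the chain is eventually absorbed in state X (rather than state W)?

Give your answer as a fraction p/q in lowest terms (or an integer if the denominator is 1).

Answer: 14/19

Derivation:
Let a_i = P(absorbed in X | start in state i).
Boundary conditions: a_X = 1, a_W = 0.
For each transient state i, a_i = sum_j P(i->j) * a_j:
  a_Y = 2/9*a_X + 5/9*a_Y + 1/9*a_Z + 1/9*a_W
  a_Z = 1/3*a_X + 1/9*a_Y + 4/9*a_Z + 1/9*a_W

Substituting a_X = 1 and a_W = 0, rearrange to (I - Q) a = r where r[i] = P(i -> X):
  [4/9, -1/9] . (a_Y, a_Z) = 2/9
  [-1/9, 5/9] . (a_Y, a_Z) = 1/3

Solving yields:
  a_Y = 13/19
  a_Z = 14/19

Starting state is Z, so the absorption probability is a_Z = 14/19.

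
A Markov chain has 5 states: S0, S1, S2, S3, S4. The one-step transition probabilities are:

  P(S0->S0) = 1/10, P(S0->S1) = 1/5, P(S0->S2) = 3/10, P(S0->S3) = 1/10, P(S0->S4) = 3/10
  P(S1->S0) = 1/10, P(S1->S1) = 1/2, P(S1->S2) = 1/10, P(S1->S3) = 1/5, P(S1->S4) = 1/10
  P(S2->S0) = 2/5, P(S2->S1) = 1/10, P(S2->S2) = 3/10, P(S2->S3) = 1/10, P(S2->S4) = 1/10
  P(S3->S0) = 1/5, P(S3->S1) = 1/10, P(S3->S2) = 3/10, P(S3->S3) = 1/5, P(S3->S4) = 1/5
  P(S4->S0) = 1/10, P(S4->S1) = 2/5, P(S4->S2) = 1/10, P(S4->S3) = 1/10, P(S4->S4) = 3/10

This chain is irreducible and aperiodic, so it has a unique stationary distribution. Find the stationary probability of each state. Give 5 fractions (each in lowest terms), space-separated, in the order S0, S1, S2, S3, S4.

Answer: 1109/6310 913/3155 646/3155 452/3155 1179/6310

Derivation:
The stationary distribution satisfies pi = pi * P, i.e.:
  pi_S0 = 1/10*pi_S0 + 1/10*pi_S1 + 2/5*pi_S2 + 1/5*pi_S3 + 1/10*pi_S4
  pi_S1 = 1/5*pi_S0 + 1/2*pi_S1 + 1/10*pi_S2 + 1/10*pi_S3 + 2/5*pi_S4
  pi_S2 = 3/10*pi_S0 + 1/10*pi_S1 + 3/10*pi_S2 + 3/10*pi_S3 + 1/10*pi_S4
  pi_S3 = 1/10*pi_S0 + 1/5*pi_S1 + 1/10*pi_S2 + 1/5*pi_S3 + 1/10*pi_S4
  pi_S4 = 3/10*pi_S0 + 1/10*pi_S1 + 1/10*pi_S2 + 1/5*pi_S3 + 3/10*pi_S4
with normalization: pi_S0 + pi_S1 + pi_S2 + pi_S3 + pi_S4 = 1.

Using the first 4 balance equations plus normalization, the linear system A*pi = b is:
  [-9/10, 1/10, 2/5, 1/5, 1/10] . pi = 0
  [1/5, -1/2, 1/10, 1/10, 2/5] . pi = 0
  [3/10, 1/10, -7/10, 3/10, 1/10] . pi = 0
  [1/10, 1/5, 1/10, -4/5, 1/10] . pi = 0
  [1, 1, 1, 1, 1] . pi = 1

Solving yields:
  pi_S0 = 1109/6310
  pi_S1 = 913/3155
  pi_S2 = 646/3155
  pi_S3 = 452/3155
  pi_S4 = 1179/6310

Verification (pi * P):
  1109/6310*1/10 + 913/3155*1/10 + 646/3155*2/5 + 452/3155*1/5 + 1179/6310*1/10 = 1109/6310 = pi_S0  (ok)
  1109/6310*1/5 + 913/3155*1/2 + 646/3155*1/10 + 452/3155*1/10 + 1179/6310*2/5 = 913/3155 = pi_S1  (ok)
  1109/6310*3/10 + 913/3155*1/10 + 646/3155*3/10 + 452/3155*3/10 + 1179/6310*1/10 = 646/3155 = pi_S2  (ok)
  1109/6310*1/10 + 913/3155*1/5 + 646/3155*1/10 + 452/3155*1/5 + 1179/6310*1/10 = 452/3155 = pi_S3  (ok)
  1109/6310*3/10 + 913/3155*1/10 + 646/3155*1/10 + 452/3155*1/5 + 1179/6310*3/10 = 1179/6310 = pi_S4  (ok)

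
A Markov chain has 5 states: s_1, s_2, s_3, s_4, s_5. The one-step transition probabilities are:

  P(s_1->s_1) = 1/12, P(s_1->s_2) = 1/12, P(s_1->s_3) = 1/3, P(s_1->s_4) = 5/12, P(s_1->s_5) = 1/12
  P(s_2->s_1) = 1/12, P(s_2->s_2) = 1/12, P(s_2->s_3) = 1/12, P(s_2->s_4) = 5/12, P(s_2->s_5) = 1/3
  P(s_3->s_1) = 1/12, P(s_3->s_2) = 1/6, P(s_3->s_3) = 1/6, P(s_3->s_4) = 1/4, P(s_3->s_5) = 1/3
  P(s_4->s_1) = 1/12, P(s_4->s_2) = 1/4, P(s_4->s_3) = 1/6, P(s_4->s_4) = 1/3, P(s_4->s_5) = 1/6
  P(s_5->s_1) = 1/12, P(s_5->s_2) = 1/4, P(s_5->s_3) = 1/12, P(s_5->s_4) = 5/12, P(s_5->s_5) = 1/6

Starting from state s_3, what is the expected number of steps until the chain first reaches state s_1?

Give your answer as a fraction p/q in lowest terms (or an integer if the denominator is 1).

Let h_i = expected steps to first reach s_1 from state i.
Boundary: h_s_1 = 0.
First-step equations for the other states:
  h_s_2 = 1 + 1/12*h_s_1 + 1/12*h_s_2 + 1/12*h_s_3 + 5/12*h_s_4 + 1/3*h_s_5
  h_s_3 = 1 + 1/12*h_s_1 + 1/6*h_s_2 + 1/6*h_s_3 + 1/4*h_s_4 + 1/3*h_s_5
  h_s_4 = 1 + 1/12*h_s_1 + 1/4*h_s_2 + 1/6*h_s_3 + 1/3*h_s_4 + 1/6*h_s_5
  h_s_5 = 1 + 1/12*h_s_1 + 1/4*h_s_2 + 1/12*h_s_3 + 5/12*h_s_4 + 1/6*h_s_5

Substituting h_s_1 = 0 and rearranging gives the linear system (I - Q) h = 1:
  [11/12, -1/12, -5/12, -1/3] . (h_s_2, h_s_3, h_s_4, h_s_5) = 1
  [-1/6, 5/6, -1/4, -1/3] . (h_s_2, h_s_3, h_s_4, h_s_5) = 1
  [-1/4, -1/6, 2/3, -1/6] . (h_s_2, h_s_3, h_s_4, h_s_5) = 1
  [-1/4, -1/12, -5/12, 5/6] . (h_s_2, h_s_3, h_s_4, h_s_5) = 1

Solving yields:
  h_s_2 = 12
  h_s_3 = 12
  h_s_4 = 12
  h_s_5 = 12

Starting state is s_3, so the expected hitting time is h_s_3 = 12.

Answer: 12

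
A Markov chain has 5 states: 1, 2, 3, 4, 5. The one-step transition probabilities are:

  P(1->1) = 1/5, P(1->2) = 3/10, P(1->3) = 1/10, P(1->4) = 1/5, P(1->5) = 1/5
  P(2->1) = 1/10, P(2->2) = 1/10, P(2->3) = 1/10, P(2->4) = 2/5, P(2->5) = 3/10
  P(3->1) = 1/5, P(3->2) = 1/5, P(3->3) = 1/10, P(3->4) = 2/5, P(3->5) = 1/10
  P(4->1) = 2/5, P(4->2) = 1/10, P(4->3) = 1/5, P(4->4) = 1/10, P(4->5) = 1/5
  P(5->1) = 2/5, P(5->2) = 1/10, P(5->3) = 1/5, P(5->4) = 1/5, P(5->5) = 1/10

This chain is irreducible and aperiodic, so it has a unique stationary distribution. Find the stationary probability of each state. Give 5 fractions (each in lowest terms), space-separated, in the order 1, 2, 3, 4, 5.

The stationary distribution satisfies pi = pi * P, i.e.:
  pi_1 = 1/5*pi_1 + 1/10*pi_2 + 1/5*pi_3 + 2/5*pi_4 + 2/5*pi_5
  pi_2 = 3/10*pi_1 + 1/10*pi_2 + 1/5*pi_3 + 1/10*pi_4 + 1/10*pi_5
  pi_3 = 1/10*pi_1 + 1/10*pi_2 + 1/10*pi_3 + 1/5*pi_4 + 1/5*pi_5
  pi_4 = 1/5*pi_1 + 2/5*pi_2 + 2/5*pi_3 + 1/10*pi_4 + 1/5*pi_5
  pi_5 = 1/5*pi_1 + 3/10*pi_2 + 1/10*pi_3 + 1/5*pi_4 + 1/10*pi_5
with normalization: pi_1 + pi_2 + pi_3 + pi_4 + pi_5 = 1.

Using the first 4 balance equations plus normalization, the linear system A*pi = b is:
  [-4/5, 1/10, 1/5, 2/5, 2/5] . pi = 0
  [3/10, -9/10, 1/5, 1/10, 1/10] . pi = 0
  [1/10, 1/10, -9/10, 1/5, 1/5] . pi = 0
  [1/5, 2/5, 2/5, -9/10, 1/5] . pi = 0
  [1, 1, 1, 1, 1] . pi = 1

Solving yields:
  pi_1 = 367/1371
  pi_2 = 230/1371
  pi_3 = 65/457
  pi_4 = 3592/15081
  pi_5 = 2777/15081

Verification (pi * P):
  367/1371*1/5 + 230/1371*1/10 + 65/457*1/5 + 3592/15081*2/5 + 2777/15081*2/5 = 367/1371 = pi_1  (ok)
  367/1371*3/10 + 230/1371*1/10 + 65/457*1/5 + 3592/15081*1/10 + 2777/15081*1/10 = 230/1371 = pi_2  (ok)
  367/1371*1/10 + 230/1371*1/10 + 65/457*1/10 + 3592/15081*1/5 + 2777/15081*1/5 = 65/457 = pi_3  (ok)
  367/1371*1/5 + 230/1371*2/5 + 65/457*2/5 + 3592/15081*1/10 + 2777/15081*1/5 = 3592/15081 = pi_4  (ok)
  367/1371*1/5 + 230/1371*3/10 + 65/457*1/10 + 3592/15081*1/5 + 2777/15081*1/10 = 2777/15081 = pi_5  (ok)

Answer: 367/1371 230/1371 65/457 3592/15081 2777/15081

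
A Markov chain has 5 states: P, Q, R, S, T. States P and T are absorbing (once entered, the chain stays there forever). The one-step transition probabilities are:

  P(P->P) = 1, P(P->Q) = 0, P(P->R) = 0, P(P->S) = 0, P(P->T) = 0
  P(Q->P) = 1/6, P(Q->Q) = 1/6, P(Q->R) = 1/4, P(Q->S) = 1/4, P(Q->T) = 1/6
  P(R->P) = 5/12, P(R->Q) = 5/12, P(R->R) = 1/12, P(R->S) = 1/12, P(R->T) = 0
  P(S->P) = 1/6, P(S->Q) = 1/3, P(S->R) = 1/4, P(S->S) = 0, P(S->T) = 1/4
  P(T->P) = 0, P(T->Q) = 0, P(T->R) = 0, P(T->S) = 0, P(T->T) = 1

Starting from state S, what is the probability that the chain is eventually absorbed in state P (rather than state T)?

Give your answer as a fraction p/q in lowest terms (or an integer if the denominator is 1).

Let a_i = P(absorbed in P | start in state i).
Boundary conditions: a_P = 1, a_T = 0.
For each transient state i, a_i = sum_j P(i->j) * a_j:
  a_Q = 1/6*a_P + 1/6*a_Q + 1/4*a_R + 1/4*a_S + 1/6*a_T
  a_R = 5/12*a_P + 5/12*a_Q + 1/12*a_R + 1/12*a_S + 0*a_T
  a_S = 1/6*a_P + 1/3*a_Q + 1/4*a_R + 0*a_S + 1/4*a_T

Substituting a_P = 1 and a_T = 0, rearrange to (I - Q) a = r where r[i] = P(i -> P):
  [5/6, -1/4, -1/4] . (a_Q, a_R, a_S) = 1/6
  [-5/12, 11/12, -1/12] . (a_Q, a_R, a_S) = 5/12
  [-1/3, -1/4, 1] . (a_Q, a_R, a_S) = 1/6

Solving yields:
  a_Q = 185/307
  a_R = 718/921
  a_S = 518/921

Starting state is S, so the absorption probability is a_S = 518/921.

Answer: 518/921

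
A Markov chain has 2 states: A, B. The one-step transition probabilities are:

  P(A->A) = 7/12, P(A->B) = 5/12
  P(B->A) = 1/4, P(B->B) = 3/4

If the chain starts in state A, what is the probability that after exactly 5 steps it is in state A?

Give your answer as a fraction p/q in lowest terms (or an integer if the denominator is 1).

Computing P^5 by repeated multiplication:
P^1 =
  A: [7/12, 5/12]
  B: [1/4, 3/4]
P^2 =
  A: [4/9, 5/9]
  B: [1/3, 2/3]
P^3 =
  A: [43/108, 65/108]
  B: [13/36, 23/36]
P^4 =
  A: [31/81, 50/81]
  B: [10/27, 17/27]
P^5 =
  A: [367/972, 605/972]
  B: [121/324, 203/324]

(P^5)[A -> A] = 367/972

Answer: 367/972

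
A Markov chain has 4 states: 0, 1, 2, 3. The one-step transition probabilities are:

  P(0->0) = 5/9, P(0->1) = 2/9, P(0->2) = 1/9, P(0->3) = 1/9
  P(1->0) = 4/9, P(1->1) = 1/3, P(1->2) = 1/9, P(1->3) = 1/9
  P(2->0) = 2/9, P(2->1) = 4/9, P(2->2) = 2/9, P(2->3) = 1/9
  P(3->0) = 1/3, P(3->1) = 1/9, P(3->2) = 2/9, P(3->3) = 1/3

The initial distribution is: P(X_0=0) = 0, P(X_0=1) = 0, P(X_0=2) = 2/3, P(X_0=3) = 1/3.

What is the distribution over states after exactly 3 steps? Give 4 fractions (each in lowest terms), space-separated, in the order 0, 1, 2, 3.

Answer: 319/729 595/2187 106/729 317/2187

Derivation:
Propagating the distribution step by step (d_{t+1} = d_t * P):
d_0 = (0=0, 1=0, 2=2/3, 3=1/3)
  d_1[0] = 0*5/9 + 0*4/9 + 2/3*2/9 + 1/3*1/3 = 7/27
  d_1[1] = 0*2/9 + 0*1/3 + 2/3*4/9 + 1/3*1/9 = 1/3
  d_1[2] = 0*1/9 + 0*1/9 + 2/3*2/9 + 1/3*2/9 = 2/9
  d_1[3] = 0*1/9 + 0*1/9 + 2/3*1/9 + 1/3*1/3 = 5/27
d_1 = (0=7/27, 1=1/3, 2=2/9, 3=5/27)
  d_2[0] = 7/27*5/9 + 1/3*4/9 + 2/9*2/9 + 5/27*1/3 = 98/243
  d_2[1] = 7/27*2/9 + 1/3*1/3 + 2/9*4/9 + 5/27*1/9 = 70/243
  d_2[2] = 7/27*1/9 + 1/3*1/9 + 2/9*2/9 + 5/27*2/9 = 38/243
  d_2[3] = 7/27*1/9 + 1/3*1/9 + 2/9*1/9 + 5/27*1/3 = 37/243
d_2 = (0=98/243, 1=70/243, 2=38/243, 3=37/243)
  d_3[0] = 98/243*5/9 + 70/243*4/9 + 38/243*2/9 + 37/243*1/3 = 319/729
  d_3[1] = 98/243*2/9 + 70/243*1/3 + 38/243*4/9 + 37/243*1/9 = 595/2187
  d_3[2] = 98/243*1/9 + 70/243*1/9 + 38/243*2/9 + 37/243*2/9 = 106/729
  d_3[3] = 98/243*1/9 + 70/243*1/9 + 38/243*1/9 + 37/243*1/3 = 317/2187
d_3 = (0=319/729, 1=595/2187, 2=106/729, 3=317/2187)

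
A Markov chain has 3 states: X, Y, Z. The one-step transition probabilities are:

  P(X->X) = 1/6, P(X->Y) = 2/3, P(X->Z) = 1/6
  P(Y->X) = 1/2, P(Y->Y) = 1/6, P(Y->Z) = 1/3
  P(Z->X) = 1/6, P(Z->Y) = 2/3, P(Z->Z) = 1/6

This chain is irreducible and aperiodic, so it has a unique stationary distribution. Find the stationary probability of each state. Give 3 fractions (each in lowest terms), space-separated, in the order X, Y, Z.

Answer: 17/54 4/9 13/54

Derivation:
The stationary distribution satisfies pi = pi * P, i.e.:
  pi_X = 1/6*pi_X + 1/2*pi_Y + 1/6*pi_Z
  pi_Y = 2/3*pi_X + 1/6*pi_Y + 2/3*pi_Z
  pi_Z = 1/6*pi_X + 1/3*pi_Y + 1/6*pi_Z
with normalization: pi_X + pi_Y + pi_Z = 1.

Using the first 2 balance equations plus normalization, the linear system A*pi = b is:
  [-5/6, 1/2, 1/6] . pi = 0
  [2/3, -5/6, 2/3] . pi = 0
  [1, 1, 1] . pi = 1

Solving yields:
  pi_X = 17/54
  pi_Y = 4/9
  pi_Z = 13/54

Verification (pi * P):
  17/54*1/6 + 4/9*1/2 + 13/54*1/6 = 17/54 = pi_X  (ok)
  17/54*2/3 + 4/9*1/6 + 13/54*2/3 = 4/9 = pi_Y  (ok)
  17/54*1/6 + 4/9*1/3 + 13/54*1/6 = 13/54 = pi_Z  (ok)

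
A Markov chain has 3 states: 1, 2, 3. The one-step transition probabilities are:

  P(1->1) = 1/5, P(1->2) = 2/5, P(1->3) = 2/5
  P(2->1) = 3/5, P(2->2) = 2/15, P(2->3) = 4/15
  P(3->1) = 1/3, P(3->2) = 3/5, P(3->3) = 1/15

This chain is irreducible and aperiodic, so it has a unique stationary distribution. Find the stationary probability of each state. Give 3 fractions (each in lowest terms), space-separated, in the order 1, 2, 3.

Answer: 73/193 69/193 51/193

Derivation:
The stationary distribution satisfies pi = pi * P, i.e.:
  pi_1 = 1/5*pi_1 + 3/5*pi_2 + 1/3*pi_3
  pi_2 = 2/5*pi_1 + 2/15*pi_2 + 3/5*pi_3
  pi_3 = 2/5*pi_1 + 4/15*pi_2 + 1/15*pi_3
with normalization: pi_1 + pi_2 + pi_3 = 1.

Using the first 2 balance equations plus normalization, the linear system A*pi = b is:
  [-4/5, 3/5, 1/3] . pi = 0
  [2/5, -13/15, 3/5] . pi = 0
  [1, 1, 1] . pi = 1

Solving yields:
  pi_1 = 73/193
  pi_2 = 69/193
  pi_3 = 51/193

Verification (pi * P):
  73/193*1/5 + 69/193*3/5 + 51/193*1/3 = 73/193 = pi_1  (ok)
  73/193*2/5 + 69/193*2/15 + 51/193*3/5 = 69/193 = pi_2  (ok)
  73/193*2/5 + 69/193*4/15 + 51/193*1/15 = 51/193 = pi_3  (ok)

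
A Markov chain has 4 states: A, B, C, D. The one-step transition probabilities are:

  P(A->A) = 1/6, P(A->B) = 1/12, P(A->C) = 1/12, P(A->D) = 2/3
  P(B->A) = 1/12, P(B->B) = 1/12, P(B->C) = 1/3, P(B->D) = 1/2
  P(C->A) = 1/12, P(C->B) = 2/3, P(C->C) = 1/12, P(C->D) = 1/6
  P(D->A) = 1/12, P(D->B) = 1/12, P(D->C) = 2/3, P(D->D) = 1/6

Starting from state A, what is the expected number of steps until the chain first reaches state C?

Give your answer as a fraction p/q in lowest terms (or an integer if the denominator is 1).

Let h_i = expected steps to first reach C from state i.
Boundary: h_C = 0.
First-step equations for the other states:
  h_A = 1 + 1/6*h_A + 1/12*h_B + 1/12*h_C + 2/3*h_D
  h_B = 1 + 1/12*h_A + 1/12*h_B + 1/3*h_C + 1/2*h_D
  h_D = 1 + 1/12*h_A + 1/12*h_B + 2/3*h_C + 1/6*h_D

Substituting h_C = 0 and rearranging gives the linear system (I - Q) h = 1:
  [5/6, -1/12, -2/3] . (h_A, h_B, h_D) = 1
  [-1/12, 11/12, -1/2] . (h_A, h_B, h_D) = 1
  [-1/12, -1/12, 5/6] . (h_A, h_B, h_D) = 1

Solving yields:
  h_A = 81/29
  h_B = 66/29
  h_D = 99/58

Starting state is A, so the expected hitting time is h_A = 81/29.

Answer: 81/29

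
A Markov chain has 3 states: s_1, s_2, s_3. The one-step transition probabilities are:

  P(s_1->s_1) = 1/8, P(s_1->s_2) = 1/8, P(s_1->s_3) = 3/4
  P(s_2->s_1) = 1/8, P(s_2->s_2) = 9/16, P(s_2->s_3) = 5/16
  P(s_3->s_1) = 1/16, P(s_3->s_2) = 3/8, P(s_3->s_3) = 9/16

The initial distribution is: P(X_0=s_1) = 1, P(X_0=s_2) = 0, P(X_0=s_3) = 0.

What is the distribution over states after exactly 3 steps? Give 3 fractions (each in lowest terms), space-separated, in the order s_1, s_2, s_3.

Propagating the distribution step by step (d_{t+1} = d_t * P):
d_0 = (s_1=1, s_2=0, s_3=0)
  d_1[s_1] = 1*1/8 + 0*1/8 + 0*1/16 = 1/8
  d_1[s_2] = 1*1/8 + 0*9/16 + 0*3/8 = 1/8
  d_1[s_3] = 1*3/4 + 0*5/16 + 0*9/16 = 3/4
d_1 = (s_1=1/8, s_2=1/8, s_3=3/4)
  d_2[s_1] = 1/8*1/8 + 1/8*1/8 + 3/4*1/16 = 5/64
  d_2[s_2] = 1/8*1/8 + 1/8*9/16 + 3/4*3/8 = 47/128
  d_2[s_3] = 1/8*3/4 + 1/8*5/16 + 3/4*9/16 = 71/128
d_2 = (s_1=5/64, s_2=47/128, s_3=71/128)
  d_3[s_1] = 5/64*1/8 + 47/128*1/8 + 71/128*1/16 = 185/2048
  d_3[s_2] = 5/64*1/8 + 47/128*9/16 + 71/128*3/8 = 869/2048
  d_3[s_3] = 5/64*3/4 + 47/128*5/16 + 71/128*9/16 = 497/1024
d_3 = (s_1=185/2048, s_2=869/2048, s_3=497/1024)

Answer: 185/2048 869/2048 497/1024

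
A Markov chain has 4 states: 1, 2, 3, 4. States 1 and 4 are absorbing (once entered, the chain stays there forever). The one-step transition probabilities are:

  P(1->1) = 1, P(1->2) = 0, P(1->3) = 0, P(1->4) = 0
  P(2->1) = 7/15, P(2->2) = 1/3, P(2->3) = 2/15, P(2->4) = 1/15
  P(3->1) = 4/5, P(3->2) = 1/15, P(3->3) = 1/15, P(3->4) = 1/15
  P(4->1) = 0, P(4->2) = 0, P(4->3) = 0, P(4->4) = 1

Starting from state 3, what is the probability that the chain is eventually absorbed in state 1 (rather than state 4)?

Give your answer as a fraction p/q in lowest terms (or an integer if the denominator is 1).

Answer: 127/138

Derivation:
Let a_i = P(absorbed in 1 | start in state i).
Boundary conditions: a_1 = 1, a_4 = 0.
For each transient state i, a_i = sum_j P(i->j) * a_j:
  a_2 = 7/15*a_1 + 1/3*a_2 + 2/15*a_3 + 1/15*a_4
  a_3 = 4/5*a_1 + 1/15*a_2 + 1/15*a_3 + 1/15*a_4

Substituting a_1 = 1 and a_4 = 0, rearrange to (I - Q) a = r where r[i] = P(i -> 1):
  [2/3, -2/15] . (a_2, a_3) = 7/15
  [-1/15, 14/15] . (a_2, a_3) = 4/5

Solving yields:
  a_2 = 61/69
  a_3 = 127/138

Starting state is 3, so the absorption probability is a_3 = 127/138.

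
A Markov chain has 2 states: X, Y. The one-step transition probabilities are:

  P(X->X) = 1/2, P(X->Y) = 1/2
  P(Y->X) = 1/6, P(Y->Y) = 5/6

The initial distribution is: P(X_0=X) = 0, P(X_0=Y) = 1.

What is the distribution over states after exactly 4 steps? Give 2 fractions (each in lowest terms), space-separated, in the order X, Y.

Answer: 20/81 61/81

Derivation:
Propagating the distribution step by step (d_{t+1} = d_t * P):
d_0 = (X=0, Y=1)
  d_1[X] = 0*1/2 + 1*1/6 = 1/6
  d_1[Y] = 0*1/2 + 1*5/6 = 5/6
d_1 = (X=1/6, Y=5/6)
  d_2[X] = 1/6*1/2 + 5/6*1/6 = 2/9
  d_2[Y] = 1/6*1/2 + 5/6*5/6 = 7/9
d_2 = (X=2/9, Y=7/9)
  d_3[X] = 2/9*1/2 + 7/9*1/6 = 13/54
  d_3[Y] = 2/9*1/2 + 7/9*5/6 = 41/54
d_3 = (X=13/54, Y=41/54)
  d_4[X] = 13/54*1/2 + 41/54*1/6 = 20/81
  d_4[Y] = 13/54*1/2 + 41/54*5/6 = 61/81
d_4 = (X=20/81, Y=61/81)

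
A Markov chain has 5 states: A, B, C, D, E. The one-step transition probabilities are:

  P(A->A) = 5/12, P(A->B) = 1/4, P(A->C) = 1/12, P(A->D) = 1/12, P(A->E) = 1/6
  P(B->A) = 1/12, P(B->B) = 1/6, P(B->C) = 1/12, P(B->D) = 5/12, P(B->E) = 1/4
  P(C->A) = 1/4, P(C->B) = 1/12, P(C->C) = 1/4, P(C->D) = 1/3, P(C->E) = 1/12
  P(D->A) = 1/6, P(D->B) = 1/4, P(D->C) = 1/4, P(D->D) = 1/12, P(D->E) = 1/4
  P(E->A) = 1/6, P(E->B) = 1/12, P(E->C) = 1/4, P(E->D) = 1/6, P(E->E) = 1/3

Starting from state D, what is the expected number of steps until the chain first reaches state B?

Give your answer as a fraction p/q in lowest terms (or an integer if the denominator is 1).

Answer: 484/87

Derivation:
Let h_i = expected steps to first reach B from state i.
Boundary: h_B = 0.
First-step equations for the other states:
  h_A = 1 + 5/12*h_A + 1/4*h_B + 1/12*h_C + 1/12*h_D + 1/6*h_E
  h_C = 1 + 1/4*h_A + 1/12*h_B + 1/4*h_C + 1/3*h_D + 1/12*h_E
  h_D = 1 + 1/6*h_A + 1/4*h_B + 1/4*h_C + 1/12*h_D + 1/4*h_E
  h_E = 1 + 1/6*h_A + 1/12*h_B + 1/4*h_C + 1/6*h_D + 1/3*h_E

Substituting h_B = 0 and rearranging gives the linear system (I - Q) h = 1:
  [7/12, -1/12, -1/12, -1/6] . (h_A, h_C, h_D, h_E) = 1
  [-1/4, 3/4, -1/3, -1/12] . (h_A, h_C, h_D, h_E) = 1
  [-1/6, -1/4, 11/12, -1/4] . (h_A, h_C, h_D, h_E) = 1
  [-1/6, -1/4, -1/6, 2/3] . (h_A, h_C, h_D, h_E) = 1

Solving yields:
  h_A = 460/87
  h_C = 548/87
  h_D = 484/87
  h_E = 572/87

Starting state is D, so the expected hitting time is h_D = 484/87.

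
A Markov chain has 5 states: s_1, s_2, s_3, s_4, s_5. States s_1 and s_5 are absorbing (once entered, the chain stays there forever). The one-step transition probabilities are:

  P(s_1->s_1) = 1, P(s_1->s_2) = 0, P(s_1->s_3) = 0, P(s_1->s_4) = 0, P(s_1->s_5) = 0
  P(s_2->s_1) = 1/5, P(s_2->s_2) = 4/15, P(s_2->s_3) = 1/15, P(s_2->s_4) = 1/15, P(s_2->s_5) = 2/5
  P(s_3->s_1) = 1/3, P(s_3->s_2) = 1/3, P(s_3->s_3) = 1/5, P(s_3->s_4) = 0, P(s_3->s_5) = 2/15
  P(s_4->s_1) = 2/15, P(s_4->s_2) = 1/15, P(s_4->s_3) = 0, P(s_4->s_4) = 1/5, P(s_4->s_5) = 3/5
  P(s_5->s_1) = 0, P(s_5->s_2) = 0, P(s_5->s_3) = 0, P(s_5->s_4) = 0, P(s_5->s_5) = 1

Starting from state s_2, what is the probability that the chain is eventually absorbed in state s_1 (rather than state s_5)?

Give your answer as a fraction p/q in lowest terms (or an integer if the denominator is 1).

Let a_i = P(absorbed in s_1 | start in state i).
Boundary conditions: a_s_1 = 1, a_s_5 = 0.
For each transient state i, a_i = sum_j P(i->j) * a_j:
  a_s_2 = 1/5*a_s_1 + 4/15*a_s_2 + 1/15*a_s_3 + 1/15*a_s_4 + 2/5*a_s_5
  a_s_3 = 1/3*a_s_1 + 1/3*a_s_2 + 1/5*a_s_3 + 0*a_s_4 + 2/15*a_s_5
  a_s_4 = 2/15*a_s_1 + 1/15*a_s_2 + 0*a_s_3 + 1/5*a_s_4 + 3/5*a_s_5

Substituting a_s_1 = 1 and a_s_5 = 0, rearrange to (I - Q) a = r where r[i] = P(i -> s_1):
  [11/15, -1/15, -1/15] . (a_s_2, a_s_3, a_s_4) = 1/5
  [-1/3, 4/5, 0] . (a_s_2, a_s_3, a_s_4) = 1/3
  [-1/15, 0, 4/5] . (a_s_2, a_s_3, a_s_4) = 2/15

Solving yields:
  a_s_2 = 43/126
  a_s_3 = 845/1512
  a_s_4 = 295/1512

Starting state is s_2, so the absorption probability is a_s_2 = 43/126.

Answer: 43/126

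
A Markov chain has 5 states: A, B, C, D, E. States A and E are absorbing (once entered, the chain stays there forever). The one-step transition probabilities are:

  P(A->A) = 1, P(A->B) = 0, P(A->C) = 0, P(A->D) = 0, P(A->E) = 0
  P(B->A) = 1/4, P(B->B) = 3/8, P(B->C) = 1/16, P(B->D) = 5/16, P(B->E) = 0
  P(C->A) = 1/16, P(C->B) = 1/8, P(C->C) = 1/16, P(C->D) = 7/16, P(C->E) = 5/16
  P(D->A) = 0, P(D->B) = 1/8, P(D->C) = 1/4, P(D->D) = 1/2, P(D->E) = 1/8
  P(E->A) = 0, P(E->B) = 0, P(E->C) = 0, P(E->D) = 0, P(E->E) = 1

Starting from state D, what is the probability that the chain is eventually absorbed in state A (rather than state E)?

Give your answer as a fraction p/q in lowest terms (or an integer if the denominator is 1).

Let a_i = P(absorbed in A | start in state i).
Boundary conditions: a_A = 1, a_E = 0.
For each transient state i, a_i = sum_j P(i->j) * a_j:
  a_B = 1/4*a_A + 3/8*a_B + 1/16*a_C + 5/16*a_D + 0*a_E
  a_C = 1/16*a_A + 1/8*a_B + 1/16*a_C + 7/16*a_D + 5/16*a_E
  a_D = 0*a_A + 1/8*a_B + 1/4*a_C + 1/2*a_D + 1/8*a_E

Substituting a_A = 1 and a_E = 0, rearrange to (I - Q) a = r where r[i] = P(i -> A):
  [5/8, -1/16, -5/16] . (a_B, a_C, a_D) = 1/4
  [-1/8, 15/16, -7/16] . (a_B, a_C, a_D) = 1/16
  [-1/8, -1/4, 1/2] . (a_B, a_C, a_D) = 0

Solving yields:
  a_B = 99/175
  a_C = 19/70
  a_D = 97/350

Starting state is D, so the absorption probability is a_D = 97/350.

Answer: 97/350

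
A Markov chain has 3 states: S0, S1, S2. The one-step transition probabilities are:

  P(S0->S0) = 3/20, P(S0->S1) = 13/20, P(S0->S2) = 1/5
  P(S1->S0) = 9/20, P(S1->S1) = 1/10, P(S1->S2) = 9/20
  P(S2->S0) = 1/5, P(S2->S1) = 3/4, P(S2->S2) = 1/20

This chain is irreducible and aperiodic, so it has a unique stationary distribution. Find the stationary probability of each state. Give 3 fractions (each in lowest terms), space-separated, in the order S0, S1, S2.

The stationary distribution satisfies pi = pi * P, i.e.:
  pi_S0 = 3/20*pi_S0 + 9/20*pi_S1 + 1/5*pi_S2
  pi_S1 = 13/20*pi_S0 + 1/10*pi_S1 + 3/4*pi_S2
  pi_S2 = 1/5*pi_S0 + 9/20*pi_S1 + 1/20*pi_S2
with normalization: pi_S0 + pi_S1 + pi_S2 = 1.

Using the first 2 balance equations plus normalization, the linear system A*pi = b is:
  [-17/20, 9/20, 1/5] . pi = 0
  [13/20, -9/10, 3/4] . pi = 0
  [1, 1, 1] . pi = 1

Solving yields:
  pi_S0 = 207/703
  pi_S1 = 307/703
  pi_S2 = 189/703

Verification (pi * P):
  207/703*3/20 + 307/703*9/20 + 189/703*1/5 = 207/703 = pi_S0  (ok)
  207/703*13/20 + 307/703*1/10 + 189/703*3/4 = 307/703 = pi_S1  (ok)
  207/703*1/5 + 307/703*9/20 + 189/703*1/20 = 189/703 = pi_S2  (ok)

Answer: 207/703 307/703 189/703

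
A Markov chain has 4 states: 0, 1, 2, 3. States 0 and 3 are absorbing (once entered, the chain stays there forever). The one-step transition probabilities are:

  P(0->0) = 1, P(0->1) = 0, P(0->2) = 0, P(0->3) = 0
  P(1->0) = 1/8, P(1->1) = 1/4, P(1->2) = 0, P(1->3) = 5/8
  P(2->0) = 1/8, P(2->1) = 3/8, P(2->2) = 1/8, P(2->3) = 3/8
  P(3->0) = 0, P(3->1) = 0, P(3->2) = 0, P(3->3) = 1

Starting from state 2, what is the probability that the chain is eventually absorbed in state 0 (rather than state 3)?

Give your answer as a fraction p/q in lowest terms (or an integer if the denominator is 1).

Let a_i = P(absorbed in 0 | start in state i).
Boundary conditions: a_0 = 1, a_3 = 0.
For each transient state i, a_i = sum_j P(i->j) * a_j:
  a_1 = 1/8*a_0 + 1/4*a_1 + 0*a_2 + 5/8*a_3
  a_2 = 1/8*a_0 + 3/8*a_1 + 1/8*a_2 + 3/8*a_3

Substituting a_0 = 1 and a_3 = 0, rearrange to (I - Q) a = r where r[i] = P(i -> 0):
  [3/4, 0] . (a_1, a_2) = 1/8
  [-3/8, 7/8] . (a_1, a_2) = 1/8

Solving yields:
  a_1 = 1/6
  a_2 = 3/14

Starting state is 2, so the absorption probability is a_2 = 3/14.

Answer: 3/14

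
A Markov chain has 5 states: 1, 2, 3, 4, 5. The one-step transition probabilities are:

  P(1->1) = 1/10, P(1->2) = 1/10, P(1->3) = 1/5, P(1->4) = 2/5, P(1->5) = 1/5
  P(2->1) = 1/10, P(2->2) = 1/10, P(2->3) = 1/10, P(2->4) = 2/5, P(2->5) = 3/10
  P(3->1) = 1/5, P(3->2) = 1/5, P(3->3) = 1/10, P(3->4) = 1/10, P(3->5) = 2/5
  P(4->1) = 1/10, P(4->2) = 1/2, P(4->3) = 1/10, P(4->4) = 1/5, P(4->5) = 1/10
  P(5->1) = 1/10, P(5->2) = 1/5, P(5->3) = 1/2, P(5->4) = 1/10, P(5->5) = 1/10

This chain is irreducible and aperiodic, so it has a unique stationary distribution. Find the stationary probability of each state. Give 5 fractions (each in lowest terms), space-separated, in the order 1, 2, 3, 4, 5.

The stationary distribution satisfies pi = pi * P, i.e.:
  pi_1 = 1/10*pi_1 + 1/10*pi_2 + 1/5*pi_3 + 1/10*pi_4 + 1/10*pi_5
  pi_2 = 1/10*pi_1 + 1/10*pi_2 + 1/5*pi_3 + 1/2*pi_4 + 1/5*pi_5
  pi_3 = 1/5*pi_1 + 1/10*pi_2 + 1/10*pi_3 + 1/10*pi_4 + 1/2*pi_5
  pi_4 = 2/5*pi_1 + 2/5*pi_2 + 1/10*pi_3 + 1/5*pi_4 + 1/10*pi_5
  pi_5 = 1/5*pi_1 + 3/10*pi_2 + 2/5*pi_3 + 1/10*pi_4 + 1/10*pi_5
with normalization: pi_1 + pi_2 + pi_3 + pi_4 + pi_5 = 1.

Using the first 4 balance equations plus normalization, the linear system A*pi = b is:
  [-9/10, 1/10, 1/5, 1/10, 1/10] . pi = 0
  [1/10, -9/10, 1/5, 1/2, 1/5] . pi = 0
  [1/5, 1/10, -9/10, 1/10, 1/2] . pi = 0
  [2/5, 2/5, 1/10, -4/5, 1/10] . pi = 0
  [1, 1, 1, 1, 1] . pi = 1

Solving yields:
  pi_1 = 779/6495
  pi_2 = 7/30
  pi_3 = 259/1299
  pi_4 = 991/4330
  pi_5 = 473/2165

Verification (pi * P):
  779/6495*1/10 + 7/30*1/10 + 259/1299*1/5 + 991/4330*1/10 + 473/2165*1/10 = 779/6495 = pi_1  (ok)
  779/6495*1/10 + 7/30*1/10 + 259/1299*1/5 + 991/4330*1/2 + 473/2165*1/5 = 7/30 = pi_2  (ok)
  779/6495*1/5 + 7/30*1/10 + 259/1299*1/10 + 991/4330*1/10 + 473/2165*1/2 = 259/1299 = pi_3  (ok)
  779/6495*2/5 + 7/30*2/5 + 259/1299*1/10 + 991/4330*1/5 + 473/2165*1/10 = 991/4330 = pi_4  (ok)
  779/6495*1/5 + 7/30*3/10 + 259/1299*2/5 + 991/4330*1/10 + 473/2165*1/10 = 473/2165 = pi_5  (ok)

Answer: 779/6495 7/30 259/1299 991/4330 473/2165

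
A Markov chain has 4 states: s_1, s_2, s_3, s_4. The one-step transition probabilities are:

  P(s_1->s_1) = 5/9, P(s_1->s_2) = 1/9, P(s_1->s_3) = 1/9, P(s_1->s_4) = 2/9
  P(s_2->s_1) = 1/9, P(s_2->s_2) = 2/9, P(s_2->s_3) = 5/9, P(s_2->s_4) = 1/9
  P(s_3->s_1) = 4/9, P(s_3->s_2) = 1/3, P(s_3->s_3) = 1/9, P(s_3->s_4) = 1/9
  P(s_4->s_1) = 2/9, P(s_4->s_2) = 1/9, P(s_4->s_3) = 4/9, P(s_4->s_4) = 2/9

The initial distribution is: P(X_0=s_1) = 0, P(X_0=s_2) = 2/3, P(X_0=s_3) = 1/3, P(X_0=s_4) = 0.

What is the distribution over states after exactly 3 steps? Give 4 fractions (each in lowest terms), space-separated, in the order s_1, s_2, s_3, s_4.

Propagating the distribution step by step (d_{t+1} = d_t * P):
d_0 = (s_1=0, s_2=2/3, s_3=1/3, s_4=0)
  d_1[s_1] = 0*5/9 + 2/3*1/9 + 1/3*4/9 + 0*2/9 = 2/9
  d_1[s_2] = 0*1/9 + 2/3*2/9 + 1/3*1/3 + 0*1/9 = 7/27
  d_1[s_3] = 0*1/9 + 2/3*5/9 + 1/3*1/9 + 0*4/9 = 11/27
  d_1[s_4] = 0*2/9 + 2/3*1/9 + 1/3*1/9 + 0*2/9 = 1/9
d_1 = (s_1=2/9, s_2=7/27, s_3=11/27, s_4=1/9)
  d_2[s_1] = 2/9*5/9 + 7/27*1/9 + 11/27*4/9 + 1/9*2/9 = 29/81
  d_2[s_2] = 2/9*1/9 + 7/27*2/9 + 11/27*1/3 + 1/9*1/9 = 56/243
  d_2[s_3] = 2/9*1/9 + 7/27*5/9 + 11/27*1/9 + 1/9*4/9 = 64/243
  d_2[s_4] = 2/9*2/9 + 7/27*1/9 + 11/27*1/9 + 1/9*2/9 = 4/27
d_2 = (s_1=29/81, s_2=56/243, s_3=64/243, s_4=4/27)
  d_3[s_1] = 29/81*5/9 + 56/243*1/9 + 64/243*4/9 + 4/27*2/9 = 91/243
  d_3[s_2] = 29/81*1/9 + 56/243*2/9 + 64/243*1/3 + 4/27*1/9 = 427/2187
  d_3[s_3] = 29/81*1/9 + 56/243*5/9 + 64/243*1/9 + 4/27*4/9 = 575/2187
  d_3[s_4] = 29/81*2/9 + 56/243*1/9 + 64/243*1/9 + 4/27*2/9 = 122/729
d_3 = (s_1=91/243, s_2=427/2187, s_3=575/2187, s_4=122/729)

Answer: 91/243 427/2187 575/2187 122/729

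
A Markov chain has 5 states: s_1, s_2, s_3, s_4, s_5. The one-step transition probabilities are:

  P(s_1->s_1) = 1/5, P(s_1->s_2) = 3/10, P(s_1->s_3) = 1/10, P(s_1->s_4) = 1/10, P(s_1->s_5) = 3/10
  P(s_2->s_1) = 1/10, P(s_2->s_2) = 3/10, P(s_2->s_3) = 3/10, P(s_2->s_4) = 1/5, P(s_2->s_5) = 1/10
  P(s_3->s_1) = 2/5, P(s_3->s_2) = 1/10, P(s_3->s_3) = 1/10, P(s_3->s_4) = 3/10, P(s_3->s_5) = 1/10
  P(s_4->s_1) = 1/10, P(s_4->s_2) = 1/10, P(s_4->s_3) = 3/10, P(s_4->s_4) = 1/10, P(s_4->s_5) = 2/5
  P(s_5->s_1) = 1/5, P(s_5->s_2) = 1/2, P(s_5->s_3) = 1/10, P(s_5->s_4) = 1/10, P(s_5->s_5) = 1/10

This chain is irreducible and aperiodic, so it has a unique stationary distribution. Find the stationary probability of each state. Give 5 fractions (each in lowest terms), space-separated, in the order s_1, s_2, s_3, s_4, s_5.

The stationary distribution satisfies pi = pi * P, i.e.:
  pi_s_1 = 1/5*pi_s_1 + 1/10*pi_s_2 + 2/5*pi_s_3 + 1/10*pi_s_4 + 1/5*pi_s_5
  pi_s_2 = 3/10*pi_s_1 + 3/10*pi_s_2 + 1/10*pi_s_3 + 1/10*pi_s_4 + 1/2*pi_s_5
  pi_s_3 = 1/10*pi_s_1 + 3/10*pi_s_2 + 1/10*pi_s_3 + 3/10*pi_s_4 + 1/10*pi_s_5
  pi_s_4 = 1/10*pi_s_1 + 1/5*pi_s_2 + 3/10*pi_s_3 + 1/10*pi_s_4 + 1/10*pi_s_5
  pi_s_5 = 3/10*pi_s_1 + 1/10*pi_s_2 + 1/10*pi_s_3 + 2/5*pi_s_4 + 1/10*pi_s_5
with normalization: pi_s_1 + pi_s_2 + pi_s_3 + pi_s_4 + pi_s_5 = 1.

Using the first 4 balance equations plus normalization, the linear system A*pi = b is:
  [-4/5, 1/10, 2/5, 1/10, 1/5] . pi = 0
  [3/10, -7/10, 1/10, 1/10, 1/2] . pi = 0
  [1/10, 3/10, -9/10, 3/10, 1/10] . pi = 0
  [1/10, 1/5, 3/10, -9/10, 1/10] . pi = 0
  [1, 1, 1, 1, 1] . pi = 1

Solving yields:
  pi_s_1 = 415/2138
  pi_s_2 = 286/1069
  pi_s_3 = 1195/6414
  pi_s_4 = 526/3207
  pi_s_5 = 201/1069

Verification (pi * P):
  415/2138*1/5 + 286/1069*1/10 + 1195/6414*2/5 + 526/3207*1/10 + 201/1069*1/5 = 415/2138 = pi_s_1  (ok)
  415/2138*3/10 + 286/1069*3/10 + 1195/6414*1/10 + 526/3207*1/10 + 201/1069*1/2 = 286/1069 = pi_s_2  (ok)
  415/2138*1/10 + 286/1069*3/10 + 1195/6414*1/10 + 526/3207*3/10 + 201/1069*1/10 = 1195/6414 = pi_s_3  (ok)
  415/2138*1/10 + 286/1069*1/5 + 1195/6414*3/10 + 526/3207*1/10 + 201/1069*1/10 = 526/3207 = pi_s_4  (ok)
  415/2138*3/10 + 286/1069*1/10 + 1195/6414*1/10 + 526/3207*2/5 + 201/1069*1/10 = 201/1069 = pi_s_5  (ok)

Answer: 415/2138 286/1069 1195/6414 526/3207 201/1069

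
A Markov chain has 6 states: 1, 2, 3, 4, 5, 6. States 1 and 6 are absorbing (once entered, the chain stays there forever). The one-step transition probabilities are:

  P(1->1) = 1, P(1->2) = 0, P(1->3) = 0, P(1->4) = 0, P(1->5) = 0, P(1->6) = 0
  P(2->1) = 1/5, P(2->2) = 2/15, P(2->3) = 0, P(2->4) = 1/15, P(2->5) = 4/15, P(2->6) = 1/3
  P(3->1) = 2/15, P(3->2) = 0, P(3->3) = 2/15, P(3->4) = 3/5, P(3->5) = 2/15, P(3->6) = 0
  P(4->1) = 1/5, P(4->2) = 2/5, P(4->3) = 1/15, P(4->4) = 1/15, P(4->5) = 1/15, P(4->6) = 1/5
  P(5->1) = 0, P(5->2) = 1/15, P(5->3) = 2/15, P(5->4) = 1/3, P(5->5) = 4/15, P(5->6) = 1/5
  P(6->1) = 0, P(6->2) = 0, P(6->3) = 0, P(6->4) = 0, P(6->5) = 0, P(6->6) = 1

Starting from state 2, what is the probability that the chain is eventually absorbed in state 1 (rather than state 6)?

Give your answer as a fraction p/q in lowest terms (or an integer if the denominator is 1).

Answer: 6965/19269

Derivation:
Let a_i = P(absorbed in 1 | start in state i).
Boundary conditions: a_1 = 1, a_6 = 0.
For each transient state i, a_i = sum_j P(i->j) * a_j:
  a_2 = 1/5*a_1 + 2/15*a_2 + 0*a_3 + 1/15*a_4 + 4/15*a_5 + 1/3*a_6
  a_3 = 2/15*a_1 + 0*a_2 + 2/15*a_3 + 3/5*a_4 + 2/15*a_5 + 0*a_6
  a_4 = 1/5*a_1 + 2/5*a_2 + 1/15*a_3 + 1/15*a_4 + 1/15*a_5 + 1/5*a_6
  a_5 = 0*a_1 + 1/15*a_2 + 2/15*a_3 + 1/3*a_4 + 4/15*a_5 + 1/5*a_6

Substituting a_1 = 1 and a_6 = 0, rearrange to (I - Q) a = r where r[i] = P(i -> 1):
  [13/15, 0, -1/15, -4/15] . (a_2, a_3, a_4, a_5) = 1/5
  [0, 13/15, -3/5, -2/15] . (a_2, a_3, a_4, a_5) = 2/15
  [-2/5, -1/15, 14/15, -1/15] . (a_2, a_3, a_4, a_5) = 1/5
  [-1/15, -2/15, -1/3, 11/15] . (a_2, a_3, a_4, a_5) = 0

Solving yields:
  a_2 = 6965/19269
  a_3 = 9610/19269
  a_4 = 2746/6423
  a_5 = 6125/19269

Starting state is 2, so the absorption probability is a_2 = 6965/19269.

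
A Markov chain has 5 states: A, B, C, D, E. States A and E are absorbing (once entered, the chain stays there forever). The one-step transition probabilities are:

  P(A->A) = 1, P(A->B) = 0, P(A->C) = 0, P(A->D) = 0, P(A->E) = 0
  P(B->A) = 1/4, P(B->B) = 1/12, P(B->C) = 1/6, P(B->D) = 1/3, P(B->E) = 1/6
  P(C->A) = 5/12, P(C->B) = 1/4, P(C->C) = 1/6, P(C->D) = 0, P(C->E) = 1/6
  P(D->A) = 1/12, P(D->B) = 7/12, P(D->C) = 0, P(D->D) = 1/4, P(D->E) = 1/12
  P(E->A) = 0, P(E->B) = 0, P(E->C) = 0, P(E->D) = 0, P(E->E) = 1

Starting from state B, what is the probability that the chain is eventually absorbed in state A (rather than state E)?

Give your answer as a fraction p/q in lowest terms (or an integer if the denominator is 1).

Answer: 25/41

Derivation:
Let a_i = P(absorbed in A | start in state i).
Boundary conditions: a_A = 1, a_E = 0.
For each transient state i, a_i = sum_j P(i->j) * a_j:
  a_B = 1/4*a_A + 1/12*a_B + 1/6*a_C + 1/3*a_D + 1/6*a_E
  a_C = 5/12*a_A + 1/4*a_B + 1/6*a_C + 0*a_D + 1/6*a_E
  a_D = 1/12*a_A + 7/12*a_B + 0*a_C + 1/4*a_D + 1/12*a_E

Substituting a_A = 1 and a_E = 0, rearrange to (I - Q) a = r where r[i] = P(i -> A):
  [11/12, -1/6, -1/3] . (a_B, a_C, a_D) = 1/4
  [-1/4, 5/6, 0] . (a_B, a_C, a_D) = 5/12
  [-7/12, 0, 3/4] . (a_B, a_C, a_D) = 1/12

Solving yields:
  a_B = 25/41
  a_C = 28/41
  a_D = 24/41

Starting state is B, so the absorption probability is a_B = 25/41.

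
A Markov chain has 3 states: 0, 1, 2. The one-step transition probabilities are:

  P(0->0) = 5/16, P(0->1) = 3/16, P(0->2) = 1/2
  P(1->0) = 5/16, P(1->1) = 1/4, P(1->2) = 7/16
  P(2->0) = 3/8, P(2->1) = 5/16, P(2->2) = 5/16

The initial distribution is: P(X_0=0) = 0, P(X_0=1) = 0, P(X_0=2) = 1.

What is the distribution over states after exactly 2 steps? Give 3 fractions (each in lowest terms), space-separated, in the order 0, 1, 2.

Propagating the distribution step by step (d_{t+1} = d_t * P):
d_0 = (0=0, 1=0, 2=1)
  d_1[0] = 0*5/16 + 0*5/16 + 1*3/8 = 3/8
  d_1[1] = 0*3/16 + 0*1/4 + 1*5/16 = 5/16
  d_1[2] = 0*1/2 + 0*7/16 + 1*5/16 = 5/16
d_1 = (0=3/8, 1=5/16, 2=5/16)
  d_2[0] = 3/8*5/16 + 5/16*5/16 + 5/16*3/8 = 85/256
  d_2[1] = 3/8*3/16 + 5/16*1/4 + 5/16*5/16 = 63/256
  d_2[2] = 3/8*1/2 + 5/16*7/16 + 5/16*5/16 = 27/64
d_2 = (0=85/256, 1=63/256, 2=27/64)

Answer: 85/256 63/256 27/64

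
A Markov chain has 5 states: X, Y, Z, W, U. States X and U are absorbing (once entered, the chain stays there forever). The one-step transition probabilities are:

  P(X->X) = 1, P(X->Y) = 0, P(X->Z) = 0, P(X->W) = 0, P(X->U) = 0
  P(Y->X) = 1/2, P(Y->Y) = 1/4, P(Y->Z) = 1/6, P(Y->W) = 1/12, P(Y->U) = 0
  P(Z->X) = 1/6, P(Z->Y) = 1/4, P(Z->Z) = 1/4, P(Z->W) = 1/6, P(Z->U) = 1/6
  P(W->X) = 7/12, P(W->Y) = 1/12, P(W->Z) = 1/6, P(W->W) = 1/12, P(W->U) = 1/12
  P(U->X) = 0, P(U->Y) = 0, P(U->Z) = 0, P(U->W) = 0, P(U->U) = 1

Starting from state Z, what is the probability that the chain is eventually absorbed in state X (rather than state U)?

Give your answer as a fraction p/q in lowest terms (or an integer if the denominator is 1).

Let a_i = P(absorbed in X | start in state i).
Boundary conditions: a_X = 1, a_U = 0.
For each transient state i, a_i = sum_j P(i->j) * a_j:
  a_Y = 1/2*a_X + 1/4*a_Y + 1/6*a_Z + 1/12*a_W + 0*a_U
  a_Z = 1/6*a_X + 1/4*a_Y + 1/4*a_Z + 1/6*a_W + 1/6*a_U
  a_W = 7/12*a_X + 1/12*a_Y + 1/6*a_Z + 1/12*a_W + 1/12*a_U

Substituting a_X = 1 and a_U = 0, rearrange to (I - Q) a = r where r[i] = P(i -> X):
  [3/4, -1/6, -1/12] . (a_Y, a_Z, a_W) = 1/2
  [-1/4, 3/4, -1/6] . (a_Y, a_Z, a_W) = 1/6
  [-1/12, -1/6, 11/12] . (a_Y, a_Z, a_W) = 7/12

Solving yields:
  a_Y = 709/770
  a_Z = 79/110
  a_W = 131/154

Starting state is Z, so the absorption probability is a_Z = 79/110.

Answer: 79/110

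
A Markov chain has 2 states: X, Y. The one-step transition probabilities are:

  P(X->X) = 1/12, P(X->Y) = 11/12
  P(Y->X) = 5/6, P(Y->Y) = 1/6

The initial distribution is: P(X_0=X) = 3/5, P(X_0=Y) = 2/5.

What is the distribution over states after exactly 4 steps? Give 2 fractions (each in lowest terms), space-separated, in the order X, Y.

Propagating the distribution step by step (d_{t+1} = d_t * P):
d_0 = (X=3/5, Y=2/5)
  d_1[X] = 3/5*1/12 + 2/5*5/6 = 23/60
  d_1[Y] = 3/5*11/12 + 2/5*1/6 = 37/60
d_1 = (X=23/60, Y=37/60)
  d_2[X] = 23/60*1/12 + 37/60*5/6 = 131/240
  d_2[Y] = 23/60*11/12 + 37/60*1/6 = 109/240
d_2 = (X=131/240, Y=109/240)
  d_3[X] = 131/240*1/12 + 109/240*5/6 = 407/960
  d_3[Y] = 131/240*11/12 + 109/240*1/6 = 553/960
d_3 = (X=407/960, Y=553/960)
  d_4[X] = 407/960*1/12 + 553/960*5/6 = 1979/3840
  d_4[Y] = 407/960*11/12 + 553/960*1/6 = 1861/3840
d_4 = (X=1979/3840, Y=1861/3840)

Answer: 1979/3840 1861/3840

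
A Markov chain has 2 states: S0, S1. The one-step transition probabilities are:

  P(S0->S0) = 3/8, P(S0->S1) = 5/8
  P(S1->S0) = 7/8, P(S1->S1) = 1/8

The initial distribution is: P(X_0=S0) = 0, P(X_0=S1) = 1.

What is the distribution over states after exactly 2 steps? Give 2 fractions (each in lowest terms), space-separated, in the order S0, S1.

Answer: 7/16 9/16

Derivation:
Propagating the distribution step by step (d_{t+1} = d_t * P):
d_0 = (S0=0, S1=1)
  d_1[S0] = 0*3/8 + 1*7/8 = 7/8
  d_1[S1] = 0*5/8 + 1*1/8 = 1/8
d_1 = (S0=7/8, S1=1/8)
  d_2[S0] = 7/8*3/8 + 1/8*7/8 = 7/16
  d_2[S1] = 7/8*5/8 + 1/8*1/8 = 9/16
d_2 = (S0=7/16, S1=9/16)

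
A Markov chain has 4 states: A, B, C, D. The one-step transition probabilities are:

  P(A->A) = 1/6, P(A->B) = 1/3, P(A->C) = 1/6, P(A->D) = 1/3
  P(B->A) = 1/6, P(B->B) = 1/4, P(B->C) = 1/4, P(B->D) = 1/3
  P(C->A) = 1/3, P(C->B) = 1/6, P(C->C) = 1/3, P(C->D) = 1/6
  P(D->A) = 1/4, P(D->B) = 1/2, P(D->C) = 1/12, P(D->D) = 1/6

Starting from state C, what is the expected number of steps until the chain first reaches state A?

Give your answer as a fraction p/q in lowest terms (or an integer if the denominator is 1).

Answer: 744/203

Derivation:
Let h_i = expected steps to first reach A from state i.
Boundary: h_A = 0.
First-step equations for the other states:
  h_B = 1 + 1/6*h_A + 1/4*h_B + 1/4*h_C + 1/3*h_D
  h_C = 1 + 1/3*h_A + 1/6*h_B + 1/3*h_C + 1/6*h_D
  h_D = 1 + 1/4*h_A + 1/2*h_B + 1/12*h_C + 1/6*h_D

Substituting h_A = 0 and rearranging gives the linear system (I - Q) h = 1:
  [3/4, -1/4, -1/3] . (h_B, h_C, h_D) = 1
  [-1/6, 2/3, -1/6] . (h_B, h_C, h_D) = 1
  [-1/2, -1/12, 5/6] . (h_B, h_C, h_D) = 1

Solving yields:
  h_B = 900/203
  h_C = 744/203
  h_D = 858/203

Starting state is C, so the expected hitting time is h_C = 744/203.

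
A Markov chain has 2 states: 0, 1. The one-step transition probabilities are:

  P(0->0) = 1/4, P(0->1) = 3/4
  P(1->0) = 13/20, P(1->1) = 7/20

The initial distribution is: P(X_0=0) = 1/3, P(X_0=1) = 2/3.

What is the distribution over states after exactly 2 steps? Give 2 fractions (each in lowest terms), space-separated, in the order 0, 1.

Propagating the distribution step by step (d_{t+1} = d_t * P):
d_0 = (0=1/3, 1=2/3)
  d_1[0] = 1/3*1/4 + 2/3*13/20 = 31/60
  d_1[1] = 1/3*3/4 + 2/3*7/20 = 29/60
d_1 = (0=31/60, 1=29/60)
  d_2[0] = 31/60*1/4 + 29/60*13/20 = 133/300
  d_2[1] = 31/60*3/4 + 29/60*7/20 = 167/300
d_2 = (0=133/300, 1=167/300)

Answer: 133/300 167/300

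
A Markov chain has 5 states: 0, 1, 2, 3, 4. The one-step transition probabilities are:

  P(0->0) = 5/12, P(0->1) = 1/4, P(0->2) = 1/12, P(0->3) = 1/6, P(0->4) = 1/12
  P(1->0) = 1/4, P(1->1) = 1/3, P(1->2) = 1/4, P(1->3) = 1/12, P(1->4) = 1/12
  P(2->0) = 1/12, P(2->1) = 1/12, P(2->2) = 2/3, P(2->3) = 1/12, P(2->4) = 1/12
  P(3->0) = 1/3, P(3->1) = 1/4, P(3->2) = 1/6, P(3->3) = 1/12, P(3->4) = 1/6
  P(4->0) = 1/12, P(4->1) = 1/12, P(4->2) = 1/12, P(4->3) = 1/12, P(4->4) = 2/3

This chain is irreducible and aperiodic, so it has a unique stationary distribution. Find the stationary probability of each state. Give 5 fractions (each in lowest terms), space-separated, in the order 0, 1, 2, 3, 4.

Answer: 163/785 141/785 1146/3925 79/785 864/3925

Derivation:
The stationary distribution satisfies pi = pi * P, i.e.:
  pi_0 = 5/12*pi_0 + 1/4*pi_1 + 1/12*pi_2 + 1/3*pi_3 + 1/12*pi_4
  pi_1 = 1/4*pi_0 + 1/3*pi_1 + 1/12*pi_2 + 1/4*pi_3 + 1/12*pi_4
  pi_2 = 1/12*pi_0 + 1/4*pi_1 + 2/3*pi_2 + 1/6*pi_3 + 1/12*pi_4
  pi_3 = 1/6*pi_0 + 1/12*pi_1 + 1/12*pi_2 + 1/12*pi_3 + 1/12*pi_4
  pi_4 = 1/12*pi_0 + 1/12*pi_1 + 1/12*pi_2 + 1/6*pi_3 + 2/3*pi_4
with normalization: pi_0 + pi_1 + pi_2 + pi_3 + pi_4 = 1.

Using the first 4 balance equations plus normalization, the linear system A*pi = b is:
  [-7/12, 1/4, 1/12, 1/3, 1/12] . pi = 0
  [1/4, -2/3, 1/12, 1/4, 1/12] . pi = 0
  [1/12, 1/4, -1/3, 1/6, 1/12] . pi = 0
  [1/6, 1/12, 1/12, -11/12, 1/12] . pi = 0
  [1, 1, 1, 1, 1] . pi = 1

Solving yields:
  pi_0 = 163/785
  pi_1 = 141/785
  pi_2 = 1146/3925
  pi_3 = 79/785
  pi_4 = 864/3925

Verification (pi * P):
  163/785*5/12 + 141/785*1/4 + 1146/3925*1/12 + 79/785*1/3 + 864/3925*1/12 = 163/785 = pi_0  (ok)
  163/785*1/4 + 141/785*1/3 + 1146/3925*1/12 + 79/785*1/4 + 864/3925*1/12 = 141/785 = pi_1  (ok)
  163/785*1/12 + 141/785*1/4 + 1146/3925*2/3 + 79/785*1/6 + 864/3925*1/12 = 1146/3925 = pi_2  (ok)
  163/785*1/6 + 141/785*1/12 + 1146/3925*1/12 + 79/785*1/12 + 864/3925*1/12 = 79/785 = pi_3  (ok)
  163/785*1/12 + 141/785*1/12 + 1146/3925*1/12 + 79/785*1/6 + 864/3925*2/3 = 864/3925 = pi_4  (ok)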